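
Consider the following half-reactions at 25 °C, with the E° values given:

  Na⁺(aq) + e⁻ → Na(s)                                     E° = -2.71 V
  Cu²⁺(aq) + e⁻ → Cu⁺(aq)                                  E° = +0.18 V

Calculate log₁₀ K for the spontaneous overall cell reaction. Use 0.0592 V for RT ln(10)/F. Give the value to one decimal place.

48.8

Cathode: Cu²⁺/Cu⁺; anode: Na⁺/Na. E°cell = +2.89 V, n = 1.
log K = nE°cell / 0.0592 = (1)(+2.89) / 0.0592 = 48.8.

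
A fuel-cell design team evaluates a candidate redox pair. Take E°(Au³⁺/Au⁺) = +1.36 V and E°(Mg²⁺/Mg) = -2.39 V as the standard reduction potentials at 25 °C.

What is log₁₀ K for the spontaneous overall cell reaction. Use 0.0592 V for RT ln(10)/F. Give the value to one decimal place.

Cathode: Au³⁺/Au⁺; anode: Mg²⁺/Mg. E°cell = +3.75 V, n = 2.
log K = nE°cell / 0.0592 = (2)(+3.75) / 0.0592 = 126.7.

126.7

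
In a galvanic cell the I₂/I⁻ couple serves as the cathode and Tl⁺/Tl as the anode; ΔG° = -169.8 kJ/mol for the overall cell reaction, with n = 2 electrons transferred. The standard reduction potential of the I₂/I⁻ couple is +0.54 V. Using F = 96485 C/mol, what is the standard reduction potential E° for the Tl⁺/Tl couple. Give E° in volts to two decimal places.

-0.34 V

E°cell = −ΔG°/(nF) = −(-169.8×10³)/((2)(96485)) = +0.880 V.
Since I₂/I⁻ is the cathode and Tl⁺/Tl the anode, E°cell = E°(I₂/I⁻) − E°(Tl⁺/Tl).
So E°(Tl⁺/Tl) = E°(I₂/I⁻) − E°cell = (+0.54) − (+0.880) = -0.34 V.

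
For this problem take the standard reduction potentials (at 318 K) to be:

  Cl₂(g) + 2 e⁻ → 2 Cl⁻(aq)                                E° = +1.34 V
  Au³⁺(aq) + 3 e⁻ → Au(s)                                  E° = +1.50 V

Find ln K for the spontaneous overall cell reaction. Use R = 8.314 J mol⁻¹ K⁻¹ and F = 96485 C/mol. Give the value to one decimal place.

35.0

Cathode: Au³⁺/Au; anode: Cl₂/Cl⁻. E°cell = (+1.50) − (+1.34) = +0.16 V, with n = 6.
ΔG° = −nFE° = −RT ln K, so ln K = nFE°/(RT) = (6)(96485)(+0.16) / ((8.314)(318)) = 35.034.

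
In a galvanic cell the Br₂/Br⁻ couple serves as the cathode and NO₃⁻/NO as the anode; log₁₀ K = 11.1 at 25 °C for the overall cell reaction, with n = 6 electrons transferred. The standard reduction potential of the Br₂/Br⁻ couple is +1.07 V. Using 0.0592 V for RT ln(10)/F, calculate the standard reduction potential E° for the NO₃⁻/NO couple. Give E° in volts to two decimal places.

E°cell = (0.0592/n)·log K = (0.0592/6)(11.1) = +0.110 V.
Since Br₂/Br⁻ is the cathode and NO₃⁻/NO the anode, E°cell = E°(Br₂/Br⁻) − E°(NO₃⁻/NO).
So E°(NO₃⁻/NO) = E°(Br₂/Br⁻) − E°cell = (+1.07) − (+0.110) = +0.96 V.

+0.96 V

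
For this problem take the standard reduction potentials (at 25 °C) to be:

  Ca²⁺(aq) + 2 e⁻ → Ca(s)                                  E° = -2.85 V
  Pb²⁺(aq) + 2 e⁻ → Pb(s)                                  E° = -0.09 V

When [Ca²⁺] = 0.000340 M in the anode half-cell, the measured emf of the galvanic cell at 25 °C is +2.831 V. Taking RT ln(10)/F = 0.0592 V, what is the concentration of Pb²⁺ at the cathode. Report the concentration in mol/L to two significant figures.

Pb²⁺/Pb is the cathode, Ca²⁺/Ca the anode: E°cell = +2.76 V, n = 2.
Overall reaction: Pb²⁺(aq) + Ca(s) → Pb(s) + Ca²⁺(aq); Q = [Ca²⁺]^1/[Pb²⁺]^1.
From E = E° − (0.0592/n) log Q: log Q = (E° − E)·n/0.0592 = (+2.76 − (+2.831))·2/0.0592 = -2.3986.
So 1·log[Pb²⁺] = 1·log(0.00034) − log Q = -3.4685 − (-2.3986) = -1.0699; [Pb²⁺] = 10^(-1.0699) ≈ 0.085 M.

0.085 M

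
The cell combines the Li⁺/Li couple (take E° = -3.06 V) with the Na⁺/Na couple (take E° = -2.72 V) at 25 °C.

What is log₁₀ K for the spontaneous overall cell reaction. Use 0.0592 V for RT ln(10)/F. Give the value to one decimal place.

Cathode: Na⁺/Na; anode: Li⁺/Li. E°cell = +0.34 V, n = 1.
log K = nE°cell / 0.0592 = (1)(+0.34) / 0.0592 = 5.7.

5.7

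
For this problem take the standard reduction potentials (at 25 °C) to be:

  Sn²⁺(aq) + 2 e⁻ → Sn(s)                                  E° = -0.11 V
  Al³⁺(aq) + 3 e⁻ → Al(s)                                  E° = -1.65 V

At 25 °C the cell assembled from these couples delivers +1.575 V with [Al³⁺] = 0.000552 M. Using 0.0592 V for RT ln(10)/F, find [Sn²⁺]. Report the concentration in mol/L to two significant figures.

Sn²⁺/Sn is the cathode, Al³⁺/Al the anode: E°cell = +1.54 V, n = 6.
Overall reaction: 3 Sn²⁺(aq) + 2 Al(s) → 3 Sn(s) + 2 Al³⁺(aq); Q = [Al³⁺]^2/[Sn²⁺]^3.
From E = E° − (0.0592/n) log Q: log Q = (E° − E)·n/0.0592 = (+1.54 − (+1.575))·6/0.0592 = -3.5473.
So 3·log[Sn²⁺] = 2·log(0.000552) − log Q = -6.5161 − (-3.5473) = -2.9688; log[Sn²⁺] = -2.9688 / 3 = -0.9896; [Sn²⁺] = 10^(-0.9896) ≈ 0.10 M.

0.10 M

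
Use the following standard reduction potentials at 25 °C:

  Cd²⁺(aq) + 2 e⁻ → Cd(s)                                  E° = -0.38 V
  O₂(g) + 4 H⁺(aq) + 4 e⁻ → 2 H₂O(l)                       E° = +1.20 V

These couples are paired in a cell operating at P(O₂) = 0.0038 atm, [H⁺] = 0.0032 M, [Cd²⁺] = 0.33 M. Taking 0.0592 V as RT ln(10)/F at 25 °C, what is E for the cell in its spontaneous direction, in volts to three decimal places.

+1.411 V

O₂/H₂O is the cathode (higher E°), Cd²⁺/Cd the anode: E°cell = +1.20 − (-0.38) = +1.58 V, n = 4.
Overall: O₂(g) + 4 H⁺(aq) + 2 Cd(s) → 2 H₂O(l) + 2 Cd²⁺(aq)
Q = [Cd²⁺]^2 / (P(O₂)·[H⁺]^4); log Q = 11.437.
E = E° − (0.0592/n) log Q = +1.58 − (0.0592/4)(11.437) = +1.411 V.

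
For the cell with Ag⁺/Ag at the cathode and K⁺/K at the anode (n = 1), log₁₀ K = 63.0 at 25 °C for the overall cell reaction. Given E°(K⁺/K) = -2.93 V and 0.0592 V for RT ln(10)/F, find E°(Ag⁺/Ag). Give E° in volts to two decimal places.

E°cell = (0.0592/n)·log K = (0.0592/1)(63.0) = +3.730 V.
Since Ag⁺/Ag is the cathode and K⁺/K the anode, E°cell = E°(Ag⁺/Ag) − E°(K⁺/K).
So E°(Ag⁺/Ag) = E°cell + E°(K⁺/K) = +3.730 + (-2.93) = +0.80 V.

+0.80 V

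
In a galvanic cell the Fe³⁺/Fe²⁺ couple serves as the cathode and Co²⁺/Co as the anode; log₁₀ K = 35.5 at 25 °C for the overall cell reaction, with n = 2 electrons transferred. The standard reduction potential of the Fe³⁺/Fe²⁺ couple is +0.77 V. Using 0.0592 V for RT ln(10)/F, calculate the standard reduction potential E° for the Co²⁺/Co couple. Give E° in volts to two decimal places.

E°cell = (0.0592/n)·log K = (0.0592/2)(35.5) = +1.051 V.
Since Fe³⁺/Fe²⁺ is the cathode and Co²⁺/Co the anode, E°cell = E°(Fe³⁺/Fe²⁺) − E°(Co²⁺/Co).
So E°(Co²⁺/Co) = E°(Fe³⁺/Fe²⁺) − E°cell = (+0.77) − (+1.051) = -0.28 V.

-0.28 V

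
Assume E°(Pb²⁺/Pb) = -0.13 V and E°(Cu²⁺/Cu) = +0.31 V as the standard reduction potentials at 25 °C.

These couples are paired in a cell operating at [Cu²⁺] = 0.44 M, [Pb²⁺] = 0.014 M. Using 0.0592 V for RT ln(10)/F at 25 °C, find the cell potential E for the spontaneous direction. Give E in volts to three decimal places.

+0.484 V

Cu²⁺/Cu is the cathode (higher E°), Pb²⁺/Pb the anode: E°cell = +0.31 − (-0.13) = +0.44 V, n = 2.
Overall: Cu²⁺(aq) + Pb(s) → Cu(s) + Pb²⁺(aq)
Q = [Pb²⁺] / ([Cu²⁺]); log Q = -1.497.
E = E° − (0.0592/n) log Q = +0.44 − (0.0592/2)(-1.497) = +0.484 V.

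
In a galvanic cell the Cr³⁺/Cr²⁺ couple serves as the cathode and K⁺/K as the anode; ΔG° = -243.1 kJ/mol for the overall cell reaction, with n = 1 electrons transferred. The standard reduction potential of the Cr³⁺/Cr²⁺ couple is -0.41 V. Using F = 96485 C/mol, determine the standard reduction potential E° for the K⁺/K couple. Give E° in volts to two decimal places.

E°cell = −ΔG°/(nF) = −(-243.1×10³)/((1)(96485)) = +2.520 V.
Since Cr³⁺/Cr²⁺ is the cathode and K⁺/K the anode, E°cell = E°(Cr³⁺/Cr²⁺) − E°(K⁺/K).
So E°(K⁺/K) = E°(Cr³⁺/Cr²⁺) − E°cell = (-0.41) − (+2.520) = -2.93 V.

-2.93 V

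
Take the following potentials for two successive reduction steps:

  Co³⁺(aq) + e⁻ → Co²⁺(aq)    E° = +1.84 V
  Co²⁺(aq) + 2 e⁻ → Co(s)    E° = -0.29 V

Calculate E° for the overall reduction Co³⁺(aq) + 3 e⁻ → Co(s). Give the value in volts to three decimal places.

Standard free energies of sequential steps add: ΔG°₃ = ΔG°₁ + ΔG°₂, so n₃E°₃ = n₁E°₁ + n₂E°₂.
E°₃ = (1×+1.84 + 2×-0.29) / 3 = (+1.260) / 3 = +0.420 V.

+0.420 V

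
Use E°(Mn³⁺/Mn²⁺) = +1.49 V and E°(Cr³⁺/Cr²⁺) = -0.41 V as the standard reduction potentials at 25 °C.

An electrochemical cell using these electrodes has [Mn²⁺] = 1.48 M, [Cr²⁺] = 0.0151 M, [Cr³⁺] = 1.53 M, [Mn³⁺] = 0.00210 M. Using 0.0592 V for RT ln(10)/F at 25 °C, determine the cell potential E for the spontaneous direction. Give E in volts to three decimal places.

Mn³⁺/Mn²⁺ is the cathode (higher E°), Cr³⁺/Cr²⁺ the anode: E°cell = +1.49 − (-0.41) = +1.90 V, n = 1.
Overall: Mn³⁺(aq) + Cr²⁺(aq) → Mn²⁺(aq) + Cr³⁺(aq)
Q = [Mn²⁺]·[Cr³⁺] / ([Mn³⁺]·[Cr²⁺]); log Q = 4.854.
E = E° − (0.0592/n) log Q = +1.90 − (0.0592/1)(4.854) = +1.613 V.

+1.613 V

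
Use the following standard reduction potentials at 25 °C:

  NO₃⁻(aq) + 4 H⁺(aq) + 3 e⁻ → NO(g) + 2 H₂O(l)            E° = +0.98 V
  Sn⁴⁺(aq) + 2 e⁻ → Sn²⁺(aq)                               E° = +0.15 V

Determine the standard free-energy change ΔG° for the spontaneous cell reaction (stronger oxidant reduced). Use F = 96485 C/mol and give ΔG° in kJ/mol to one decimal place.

NO₃⁻/NO (E° = +0.98 V) is the cathode; Sn⁴⁺/Sn²⁺ (E° = +0.15 V) is the anode, so E°cell = +0.83 V.
Balancing electrons gives n = 6 (lcm of 3 and 2).
ΔG° = −nFE° = −(6)(96485)(+0.83) = -480,495 J = -480.5 kJ/mol.

-480.5 kJ/mol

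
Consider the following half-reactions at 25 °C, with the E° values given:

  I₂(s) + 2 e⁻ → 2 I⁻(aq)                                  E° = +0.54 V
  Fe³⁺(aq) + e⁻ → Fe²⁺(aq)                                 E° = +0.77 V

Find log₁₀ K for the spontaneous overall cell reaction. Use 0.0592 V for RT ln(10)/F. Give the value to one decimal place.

Cathode: Fe³⁺/Fe²⁺; anode: I₂/I⁻. E°cell = +0.23 V, n = 2.
log K = nE°cell / 0.0592 = (2)(+0.23) / 0.0592 = 7.8.

7.8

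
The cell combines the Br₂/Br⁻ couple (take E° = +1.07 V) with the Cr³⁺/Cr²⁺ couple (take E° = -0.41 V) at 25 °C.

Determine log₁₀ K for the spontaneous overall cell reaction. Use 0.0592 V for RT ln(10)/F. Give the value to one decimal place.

Cathode: Br₂/Br⁻; anode: Cr³⁺/Cr²⁺. E°cell = +1.48 V, n = 2.
log K = nE°cell / 0.0592 = (2)(+1.48) / 0.0592 = 50.0.

50.0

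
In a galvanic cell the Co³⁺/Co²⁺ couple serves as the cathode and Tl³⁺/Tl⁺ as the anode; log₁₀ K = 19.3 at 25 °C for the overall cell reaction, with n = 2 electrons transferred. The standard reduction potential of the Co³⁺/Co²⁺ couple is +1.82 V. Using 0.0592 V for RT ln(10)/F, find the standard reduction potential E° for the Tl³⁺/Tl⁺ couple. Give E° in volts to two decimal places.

E°cell = (0.0592/n)·log K = (0.0592/2)(19.3) = +0.571 V.
Since Co³⁺/Co²⁺ is the cathode and Tl³⁺/Tl⁺ the anode, E°cell = E°(Co³⁺/Co²⁺) − E°(Tl³⁺/Tl⁺).
So E°(Tl³⁺/Tl⁺) = E°(Co³⁺/Co²⁺) − E°cell = (+1.82) − (+0.571) = +1.25 V.

+1.25 V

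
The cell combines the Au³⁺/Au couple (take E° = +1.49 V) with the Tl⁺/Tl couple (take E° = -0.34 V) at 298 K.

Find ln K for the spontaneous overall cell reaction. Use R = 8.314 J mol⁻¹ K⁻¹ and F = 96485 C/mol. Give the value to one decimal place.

Cathode: Au³⁺/Au; anode: Tl⁺/Tl. E°cell = (+1.49) − (-0.34) = +1.83 V, with n = 3.
ΔG° = −nFE° = −RT ln K, so ln K = nFE°/(RT) = (3)(96485)(+1.83) / ((8.314)(298)) = 213.799.

213.8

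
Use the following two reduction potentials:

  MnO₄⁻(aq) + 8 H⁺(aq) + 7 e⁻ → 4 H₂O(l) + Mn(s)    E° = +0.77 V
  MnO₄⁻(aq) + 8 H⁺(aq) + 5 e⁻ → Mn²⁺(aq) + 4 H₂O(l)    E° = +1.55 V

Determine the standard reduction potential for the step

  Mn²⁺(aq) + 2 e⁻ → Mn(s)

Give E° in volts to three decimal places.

-1.180 V

Sequential free energies add, so n₃E°₃ = n₁E°₁ + n₂E°₂.
With n₃ = 7, and the known step contributing 5×(+1.55) V, the unknown satisfies 2·E° = 7×(+0.77) − 5×(+1.55) = -2.360.
E° = -2.360 / 2 = -1.180 V.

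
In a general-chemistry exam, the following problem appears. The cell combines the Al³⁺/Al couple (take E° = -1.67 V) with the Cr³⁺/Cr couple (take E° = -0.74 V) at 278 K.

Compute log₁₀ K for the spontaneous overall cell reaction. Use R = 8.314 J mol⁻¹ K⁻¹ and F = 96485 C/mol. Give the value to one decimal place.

50.6

Cathode: Cr³⁺/Cr; anode: Al³⁺/Al. E°cell = (-0.74) − (-1.67) = +0.93 V, with n = 3.
ΔG° = −nFE° = −RT ln K, so ln K = nFE°/(RT) = (3)(96485)(+0.93) / ((8.314)(278)) = 116.469.
log₁₀ K = 116.469 / ln 10 = 50.6.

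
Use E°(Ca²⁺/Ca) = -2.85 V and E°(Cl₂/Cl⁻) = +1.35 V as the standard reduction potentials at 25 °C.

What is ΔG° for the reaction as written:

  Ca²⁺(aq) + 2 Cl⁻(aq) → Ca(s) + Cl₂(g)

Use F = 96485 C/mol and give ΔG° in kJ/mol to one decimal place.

+810.5 kJ/mol

As written, Ca²⁺/Ca is reduced (cathode) and Cl₂/Cl⁻ is oxidised (anode), so E°cell = (-2.85) − (+1.35) = -4.20 V.
Balancing electrons gives n = 2.
ΔG° = −nFE° = −(2)(96485)(-4.20) = 810,474 J = +810.5 kJ/mol.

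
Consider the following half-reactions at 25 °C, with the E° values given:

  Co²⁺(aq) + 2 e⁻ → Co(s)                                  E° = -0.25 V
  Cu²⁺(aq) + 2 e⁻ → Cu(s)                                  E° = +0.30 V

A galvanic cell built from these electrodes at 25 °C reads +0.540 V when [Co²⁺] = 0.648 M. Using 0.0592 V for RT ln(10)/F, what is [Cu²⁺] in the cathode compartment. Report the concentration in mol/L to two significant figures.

Cu²⁺/Cu is the cathode, Co²⁺/Co the anode: E°cell = +0.55 V, n = 2.
Overall reaction: Cu²⁺(aq) + Co(s) → Cu(s) + Co²⁺(aq); Q = [Co²⁺]^1/[Cu²⁺]^1.
From E = E° − (0.0592/n) log Q: log Q = (E° − E)·n/0.0592 = (+0.55 − (+0.540))·2/0.0592 = 0.3378.
So 1·log[Cu²⁺] = 1·log(0.648) − log Q = -0.1884 − (0.3378) = -0.5262; [Cu²⁺] = 10^(-0.5262) ≈ 0.30 M.

0.30 M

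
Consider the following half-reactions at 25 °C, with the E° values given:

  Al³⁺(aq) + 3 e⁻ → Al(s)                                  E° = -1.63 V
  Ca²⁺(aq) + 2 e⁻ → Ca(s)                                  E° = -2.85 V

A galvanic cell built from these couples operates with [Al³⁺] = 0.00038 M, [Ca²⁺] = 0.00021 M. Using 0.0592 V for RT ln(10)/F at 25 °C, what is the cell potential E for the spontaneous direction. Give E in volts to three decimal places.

+1.261 V

Al³⁺/Al is the cathode (higher E°), Ca²⁺/Ca the anode: E°cell = -1.63 − (-2.85) = +1.22 V, n = 6.
Overall: 2 Al³⁺(aq) + 3 Ca(s) → 2 Al(s) + 3 Ca²⁺(aq)
Q = [Ca²⁺]^3 / ([Al³⁺]^2); log Q = -4.193.
E = E° − (0.0592/n) log Q = +1.22 − (0.0592/6)(-4.193) = +1.261 V.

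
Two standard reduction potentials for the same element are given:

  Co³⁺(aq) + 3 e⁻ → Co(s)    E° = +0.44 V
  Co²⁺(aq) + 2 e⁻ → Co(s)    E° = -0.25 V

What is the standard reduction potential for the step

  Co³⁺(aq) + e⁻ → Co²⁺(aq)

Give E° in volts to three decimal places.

+1.820 V

Sequential free energies add, so n₃E°₃ = n₁E°₁ + n₂E°₂.
With n₃ = 3, and the known step contributing 2×(-0.25) V, the unknown satisfies 1·E° = 3×(+0.44) − 2×(-0.25) = +1.820.
E° = +1.820 / 1 = +1.820 V.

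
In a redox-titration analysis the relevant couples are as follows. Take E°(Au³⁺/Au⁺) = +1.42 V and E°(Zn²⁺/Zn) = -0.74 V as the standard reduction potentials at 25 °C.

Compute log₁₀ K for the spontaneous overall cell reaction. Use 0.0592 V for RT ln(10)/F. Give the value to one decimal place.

73.0

Cathode: Au³⁺/Au⁺; anode: Zn²⁺/Zn. E°cell = +2.16 V, n = 2.
log K = nE°cell / 0.0592 = (2)(+2.16) / 0.0592 = 73.0.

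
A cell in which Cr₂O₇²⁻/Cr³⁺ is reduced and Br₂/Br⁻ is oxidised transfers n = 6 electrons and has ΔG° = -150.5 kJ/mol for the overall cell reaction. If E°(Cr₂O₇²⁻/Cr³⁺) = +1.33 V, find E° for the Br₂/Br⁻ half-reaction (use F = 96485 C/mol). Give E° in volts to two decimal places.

E°cell = −ΔG°/(nF) = −(-150.5×10³)/((6)(96485)) = +0.260 V.
Since Cr₂O₇²⁻/Cr³⁺ is the cathode and Br₂/Br⁻ the anode, E°cell = E°(Cr₂O₇²⁻/Cr³⁺) − E°(Br₂/Br⁻).
So E°(Br₂/Br⁻) = E°(Cr₂O₇²⁻/Cr³⁺) − E°cell = (+1.33) − (+0.260) = +1.07 V.

+1.07 V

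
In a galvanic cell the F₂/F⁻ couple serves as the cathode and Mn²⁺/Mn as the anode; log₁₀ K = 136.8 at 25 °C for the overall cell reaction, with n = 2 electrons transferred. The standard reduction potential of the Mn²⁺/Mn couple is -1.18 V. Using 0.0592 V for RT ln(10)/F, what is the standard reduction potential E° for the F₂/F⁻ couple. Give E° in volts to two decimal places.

E°cell = (0.0592/n)·log K = (0.0592/2)(136.8) = +4.049 V.
Since F₂/F⁻ is the cathode and Mn²⁺/Mn the anode, E°cell = E°(F₂/F⁻) − E°(Mn²⁺/Mn).
So E°(F₂/F⁻) = E°cell + E°(Mn²⁺/Mn) = +4.049 + (-1.18) = +2.87 V.

+2.87 V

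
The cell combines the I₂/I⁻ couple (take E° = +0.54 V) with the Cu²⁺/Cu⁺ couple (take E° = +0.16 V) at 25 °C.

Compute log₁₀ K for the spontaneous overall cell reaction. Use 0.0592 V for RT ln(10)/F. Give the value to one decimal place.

Cathode: I₂/I⁻; anode: Cu²⁺/Cu⁺. E°cell = +0.38 V, n = 2.
log K = nE°cell / 0.0592 = (2)(+0.38) / 0.0592 = 12.8.

12.8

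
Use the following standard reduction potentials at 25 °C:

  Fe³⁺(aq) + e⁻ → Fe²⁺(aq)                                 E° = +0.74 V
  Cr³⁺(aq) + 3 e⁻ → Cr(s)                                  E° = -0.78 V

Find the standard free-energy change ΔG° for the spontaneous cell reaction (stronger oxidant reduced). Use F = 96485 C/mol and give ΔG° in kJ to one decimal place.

Fe³⁺/Fe²⁺ (E° = +0.74 V) is the cathode; Cr³⁺/Cr (E° = -0.78 V) is the anode, so E°cell = +1.52 V.
Balancing electrons gives n = 3 (lcm of 1 and 3).
ΔG° = −nFE° = −(3)(96485)(+1.52) = -439,972 J = -440.0 kJ.

-440.0 kJ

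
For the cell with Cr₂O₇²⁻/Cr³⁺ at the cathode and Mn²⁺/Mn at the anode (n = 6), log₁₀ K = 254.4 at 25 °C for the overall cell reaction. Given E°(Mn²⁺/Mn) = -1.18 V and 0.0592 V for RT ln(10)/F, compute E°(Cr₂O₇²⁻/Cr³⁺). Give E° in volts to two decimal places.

+1.33 V

E°cell = (0.0592/n)·log K = (0.0592/6)(254.4) = +2.510 V.
Since Cr₂O₇²⁻/Cr³⁺ is the cathode and Mn²⁺/Mn the anode, E°cell = E°(Cr₂O₇²⁻/Cr³⁺) − E°(Mn²⁺/Mn).
So E°(Cr₂O₇²⁻/Cr³⁺) = E°cell + E°(Mn²⁺/Mn) = +2.510 + (-1.18) = +1.33 V.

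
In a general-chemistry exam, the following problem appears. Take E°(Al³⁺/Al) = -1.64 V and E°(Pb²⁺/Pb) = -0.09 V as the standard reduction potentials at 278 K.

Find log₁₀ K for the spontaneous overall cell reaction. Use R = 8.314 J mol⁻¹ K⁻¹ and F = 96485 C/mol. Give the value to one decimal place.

168.6

Cathode: Pb²⁺/Pb; anode: Al³⁺/Al. E°cell = (-0.09) − (-1.64) = +1.55 V, with n = 6.
ΔG° = −nFE° = −RT ln K, so ln K = nFE°/(RT) = (6)(96485)(+1.55) / ((8.314)(278)) = 388.229.
log₁₀ K = 388.229 / ln 10 = 168.6.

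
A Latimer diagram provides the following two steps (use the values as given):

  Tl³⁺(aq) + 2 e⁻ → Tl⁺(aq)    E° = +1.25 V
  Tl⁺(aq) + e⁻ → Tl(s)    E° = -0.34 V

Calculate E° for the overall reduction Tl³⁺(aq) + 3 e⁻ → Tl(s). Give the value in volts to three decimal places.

+0.720 V

Standard free energies of sequential steps add: ΔG°₃ = ΔG°₁ + ΔG°₂, so n₃E°₃ = n₁E°₁ + n₂E°₂.
E°₃ = (2×+1.25 + 1×-0.34) / 3 = (+2.160) / 3 = +0.720 V.
Simply averaging or adding the two E° values would be wrong; the electron-weighted sum is required.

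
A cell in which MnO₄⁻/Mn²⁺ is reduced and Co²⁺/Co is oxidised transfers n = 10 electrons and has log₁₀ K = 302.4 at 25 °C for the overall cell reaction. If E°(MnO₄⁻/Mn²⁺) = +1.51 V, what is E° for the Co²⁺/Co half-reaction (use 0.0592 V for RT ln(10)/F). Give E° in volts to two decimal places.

E°cell = (0.0592/n)·log K = (0.0592/10)(302.4) = +1.790 V.
Since MnO₄⁻/Mn²⁺ is the cathode and Co²⁺/Co the anode, E°cell = E°(MnO₄⁻/Mn²⁺) − E°(Co²⁺/Co).
So E°(Co²⁺/Co) = E°(MnO₄⁻/Mn²⁺) − E°cell = (+1.51) − (+1.790) = -0.28 V.

-0.28 V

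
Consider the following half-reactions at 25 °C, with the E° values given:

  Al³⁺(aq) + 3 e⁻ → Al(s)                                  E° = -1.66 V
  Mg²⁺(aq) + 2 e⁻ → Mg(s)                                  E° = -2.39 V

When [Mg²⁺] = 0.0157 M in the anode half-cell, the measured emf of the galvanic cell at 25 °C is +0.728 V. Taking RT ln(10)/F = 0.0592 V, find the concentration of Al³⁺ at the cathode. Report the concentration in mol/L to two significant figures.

0.0016 M

Al³⁺/Al is the cathode, Mg²⁺/Mg the anode: E°cell = +0.73 V, n = 6.
Overall reaction: 2 Al³⁺(aq) + 3 Mg(s) → 2 Al(s) + 3 Mg²⁺(aq); Q = [Mg²⁺]^3/[Al³⁺]^2.
From E = E° − (0.0592/n) log Q: log Q = (E° − E)·n/0.0592 = (+0.73 − (+0.728))·6/0.0592 = 0.2027.
So 2·log[Al³⁺] = 3·log(0.0157) − log Q = -5.4123 − (0.2027) = -5.6150; log[Al³⁺] = -5.6150 / 2 = -2.8075; [Al³⁺] = 10^(-2.8075) ≈ 0.0016 M.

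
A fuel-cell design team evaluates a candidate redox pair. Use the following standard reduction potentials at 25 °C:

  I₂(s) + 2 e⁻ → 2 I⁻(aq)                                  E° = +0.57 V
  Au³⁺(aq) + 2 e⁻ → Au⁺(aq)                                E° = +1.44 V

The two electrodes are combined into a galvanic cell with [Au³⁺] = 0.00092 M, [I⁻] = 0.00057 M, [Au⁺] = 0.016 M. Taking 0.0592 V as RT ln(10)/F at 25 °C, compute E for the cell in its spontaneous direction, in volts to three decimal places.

+0.641 V

Au³⁺/Au⁺ is the cathode (higher E°), I₂/I⁻ the anode: E°cell = +1.44 − (+0.57) = +0.87 V, n = 2.
Overall: Au³⁺(aq) + 2 I⁻(aq) → Au⁺(aq) + I₂(s)
Q = [Au⁺] / ([Au³⁺]·[I⁻]^2); log Q = 7.729.
E = E° − (0.0592/n) log Q = +0.87 − (0.0592/2)(7.729) = +0.641 V.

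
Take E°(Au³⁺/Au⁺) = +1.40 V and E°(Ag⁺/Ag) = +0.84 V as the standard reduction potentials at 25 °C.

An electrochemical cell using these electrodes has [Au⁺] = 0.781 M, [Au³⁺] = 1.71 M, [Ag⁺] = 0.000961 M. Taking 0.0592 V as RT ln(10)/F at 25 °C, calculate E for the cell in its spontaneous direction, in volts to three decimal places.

+0.749 V

Au³⁺/Au⁺ is the cathode (higher E°), Ag⁺/Ag the anode: E°cell = +1.40 − (+0.84) = +0.56 V, n = 2.
Overall: Au³⁺(aq) + 2 Ag(s) → Au⁺(aq) + 2 Ag⁺(aq)
Q = [Au⁺]·[Ag⁺]^2 / ([Au³⁺]); log Q = -6.375.
E = E° − (0.0592/n) log Q = +0.56 − (0.0592/2)(-6.375) = +0.749 V.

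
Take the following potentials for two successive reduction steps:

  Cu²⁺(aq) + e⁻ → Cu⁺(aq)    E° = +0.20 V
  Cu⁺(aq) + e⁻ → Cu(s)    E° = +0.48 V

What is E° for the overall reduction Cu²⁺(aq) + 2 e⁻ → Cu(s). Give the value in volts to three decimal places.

+0.340 V

Since ΔG° = −nFE° is additive over sequential reductions, n₃E°₃ = n₁E°₁ + n₂E°₂.
E°₃ = (1×+0.20 + 1×+0.48) / 2 = (+0.680) / 2 = +0.340 V.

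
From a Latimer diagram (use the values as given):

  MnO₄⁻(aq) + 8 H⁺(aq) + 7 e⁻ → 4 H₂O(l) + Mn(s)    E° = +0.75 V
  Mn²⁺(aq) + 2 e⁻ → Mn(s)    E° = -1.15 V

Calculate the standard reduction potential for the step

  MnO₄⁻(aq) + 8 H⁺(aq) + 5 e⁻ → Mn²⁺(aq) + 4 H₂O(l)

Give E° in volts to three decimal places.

+1.510 V

Sequential free energies add, so n₃E°₃ = n₁E°₁ + n₂E°₂.
With n₃ = 7, and the known step contributing 2×(-1.15) V, the unknown satisfies 5·E° = 7×(+0.75) − 2×(-1.15) = +7.550.
E° = +7.550 / 5 = +1.510 V.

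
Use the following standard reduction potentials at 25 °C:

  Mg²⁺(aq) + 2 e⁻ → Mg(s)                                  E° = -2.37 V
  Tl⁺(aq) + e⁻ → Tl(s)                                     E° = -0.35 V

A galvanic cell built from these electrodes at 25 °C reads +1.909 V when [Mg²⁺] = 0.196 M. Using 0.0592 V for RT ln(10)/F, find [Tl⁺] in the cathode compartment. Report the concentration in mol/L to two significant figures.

Tl⁺/Tl is the cathode, Mg²⁺/Mg the anode: E°cell = +2.02 V, n = 2.
Overall reaction: 2 Tl⁺(aq) + Mg(s) → 2 Tl(s) + Mg²⁺(aq); Q = [Mg²⁺]^1/[Tl⁺]^2.
From E = E° − (0.0592/n) log Q: log Q = (E° − E)·n/0.0592 = (+2.02 − (+1.909))·2/0.0592 = 3.7500.
So 2·log[Tl⁺] = 1·log(0.196) − log Q = -0.7077 − (3.7500) = -4.4577; log[Tl⁺] = -4.4577 / 2 = -2.2288; [Tl⁺] = 10^(-2.2288) ≈ 0.0059 M.

0.0059 M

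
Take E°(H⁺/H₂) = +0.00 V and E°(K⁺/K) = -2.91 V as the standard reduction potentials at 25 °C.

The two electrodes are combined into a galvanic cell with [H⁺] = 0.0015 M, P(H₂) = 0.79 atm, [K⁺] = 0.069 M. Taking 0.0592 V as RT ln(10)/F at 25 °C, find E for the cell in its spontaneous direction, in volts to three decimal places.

H⁺/H₂ is the cathode (higher E°), K⁺/K the anode: E°cell = +0.00 − (-2.91) = +2.91 V, n = 2.
Overall: 2 H⁺(aq) + 2 K(s) → H₂(g) + 2 K⁺(aq)
Q = P(H₂)·[K⁺]^2 / ([H⁺]^2); log Q = 3.223.
E = E° − (0.0592/n) log Q = +2.91 − (0.0592/2)(3.223) = +2.815 V.

+2.815 V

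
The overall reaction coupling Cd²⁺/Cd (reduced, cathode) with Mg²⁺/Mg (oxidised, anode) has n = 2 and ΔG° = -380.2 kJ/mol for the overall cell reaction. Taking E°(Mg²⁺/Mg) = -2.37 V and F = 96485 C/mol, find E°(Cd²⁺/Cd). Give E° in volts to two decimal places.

-0.40 V

E°cell = −ΔG°/(nF) = −(-380.2×10³)/((2)(96485)) = +1.970 V.
Since Cd²⁺/Cd is the cathode and Mg²⁺/Mg the anode, E°cell = E°(Cd²⁺/Cd) − E°(Mg²⁺/Mg).
So E°(Cd²⁺/Cd) = E°cell + E°(Mg²⁺/Mg) = +1.970 + (-2.37) = -0.40 V.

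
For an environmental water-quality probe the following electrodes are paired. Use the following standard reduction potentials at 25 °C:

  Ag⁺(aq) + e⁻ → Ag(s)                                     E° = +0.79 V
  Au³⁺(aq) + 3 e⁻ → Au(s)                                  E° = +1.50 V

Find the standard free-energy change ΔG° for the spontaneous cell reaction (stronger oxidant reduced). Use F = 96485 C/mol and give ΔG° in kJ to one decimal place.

-205.5 kJ

Au³⁺/Au (E° = +1.50 V) is the cathode; Ag⁺/Ag (E° = +0.79 V) is the anode, so E°cell = +0.71 V.
Balancing electrons gives n = 3 (lcm of 3 and 1).
ΔG° = −nFE° = −(3)(96485)(+0.71) = -205,513 J = -205.5 kJ.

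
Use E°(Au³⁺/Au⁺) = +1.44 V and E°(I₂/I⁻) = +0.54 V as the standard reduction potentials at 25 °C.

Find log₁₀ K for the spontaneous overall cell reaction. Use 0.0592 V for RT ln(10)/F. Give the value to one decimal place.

30.4

Cathode: Au³⁺/Au⁺; anode: I₂/I⁻. E°cell = +0.90 V, n = 2.
log K = nE°cell / 0.0592 = (2)(+0.90) / 0.0592 = 30.4.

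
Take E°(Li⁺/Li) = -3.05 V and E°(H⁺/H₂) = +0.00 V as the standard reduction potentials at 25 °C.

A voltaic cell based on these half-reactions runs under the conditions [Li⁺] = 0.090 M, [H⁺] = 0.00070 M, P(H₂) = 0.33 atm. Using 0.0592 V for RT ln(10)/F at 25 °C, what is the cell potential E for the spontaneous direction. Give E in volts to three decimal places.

+2.939 V

H⁺/H₂ is the cathode (higher E°), Li⁺/Li the anode: E°cell = +0.00 − (-3.05) = +3.05 V, n = 2.
Overall: 2 H⁺(aq) + 2 Li(s) → H₂(g) + 2 Li⁺(aq)
Q = P(H₂)·[Li⁺]^2 / ([H⁺]^2); log Q = 3.737.
E = E° − (0.0592/n) log Q = +3.05 − (0.0592/2)(3.737) = +2.939 V.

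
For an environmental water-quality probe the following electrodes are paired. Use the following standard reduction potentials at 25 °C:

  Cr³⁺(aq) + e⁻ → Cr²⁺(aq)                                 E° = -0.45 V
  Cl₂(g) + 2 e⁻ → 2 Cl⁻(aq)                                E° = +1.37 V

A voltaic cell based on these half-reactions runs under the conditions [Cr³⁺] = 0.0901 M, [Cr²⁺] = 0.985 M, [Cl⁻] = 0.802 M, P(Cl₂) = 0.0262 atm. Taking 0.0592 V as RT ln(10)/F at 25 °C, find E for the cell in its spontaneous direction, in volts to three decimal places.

+1.840 V

Cl₂/Cl⁻ is the cathode (higher E°), Cr³⁺/Cr²⁺ the anode: E°cell = +1.37 − (-0.45) = +1.82 V, n = 2.
Overall: Cl₂(g) + 2 Cr²⁺(aq) → 2 Cl⁻(aq) + 2 Cr³⁺(aq)
Q = [Cl⁻]^2·[Cr³⁺]^2 / (P(Cl₂)·[Cr²⁺]^2); log Q = -0.687.
E = E° − (0.0592/n) log Q = +1.82 − (0.0592/2)(-0.687) = +1.840 V.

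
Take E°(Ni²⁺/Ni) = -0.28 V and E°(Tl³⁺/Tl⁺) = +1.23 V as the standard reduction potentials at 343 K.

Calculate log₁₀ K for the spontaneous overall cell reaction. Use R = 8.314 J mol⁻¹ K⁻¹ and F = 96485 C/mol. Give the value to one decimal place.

Cathode: Tl³⁺/Tl⁺; anode: Ni²⁺/Ni. E°cell = (+1.23) − (-0.28) = +1.51 V, with n = 2.
ΔG° = −nFE° = −RT ln K, so ln K = nFE°/(RT) = (2)(96485)(+1.51) / ((8.314)(343)) = 102.179.
log₁₀ K = 102.179 / ln 10 = 44.4.

44.4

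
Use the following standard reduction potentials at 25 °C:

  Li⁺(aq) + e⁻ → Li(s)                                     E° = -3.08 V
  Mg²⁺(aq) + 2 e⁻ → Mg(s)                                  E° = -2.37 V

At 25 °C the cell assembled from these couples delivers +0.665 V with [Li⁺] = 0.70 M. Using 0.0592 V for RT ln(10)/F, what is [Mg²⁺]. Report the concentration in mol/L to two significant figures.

Mg²⁺/Mg is the cathode, Li⁺/Li the anode: E°cell = +0.71 V, n = 2.
Overall reaction: Mg²⁺(aq) + 2 Li(s) → Mg(s) + 2 Li⁺(aq); Q = [Li⁺]^2/[Mg²⁺]^1.
From E = E° − (0.0592/n) log Q: log Q = (E° − E)·n/0.0592 = (+0.71 − (+0.665))·2/0.0592 = 1.5203.
So 1·log[Mg²⁺] = 2·log(0.7) − log Q = -0.3098 − (1.5203) = -1.8301; [Mg²⁺] = 10^(-1.8301) ≈ 0.015 M.

0.015 M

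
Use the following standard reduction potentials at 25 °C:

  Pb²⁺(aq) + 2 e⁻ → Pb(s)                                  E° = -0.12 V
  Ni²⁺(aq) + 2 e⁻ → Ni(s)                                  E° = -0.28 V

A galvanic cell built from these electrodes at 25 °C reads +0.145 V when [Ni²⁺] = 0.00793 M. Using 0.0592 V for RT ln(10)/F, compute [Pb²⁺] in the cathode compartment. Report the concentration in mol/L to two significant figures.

Pb²⁺/Pb is the cathode, Ni²⁺/Ni the anode: E°cell = +0.16 V, n = 2.
Overall reaction: Pb²⁺(aq) + Ni(s) → Pb(s) + Ni²⁺(aq); Q = [Ni²⁺]^1/[Pb²⁺]^1.
From E = E° − (0.0592/n) log Q: log Q = (E° − E)·n/0.0592 = (+0.16 − (+0.145))·2/0.0592 = 0.5068.
So 1·log[Pb²⁺] = 1·log(0.00793) − log Q = -2.1007 − (0.5068) = -2.6075; [Pb²⁺] = 10^(-2.6075) ≈ 0.0025 M.

0.0025 M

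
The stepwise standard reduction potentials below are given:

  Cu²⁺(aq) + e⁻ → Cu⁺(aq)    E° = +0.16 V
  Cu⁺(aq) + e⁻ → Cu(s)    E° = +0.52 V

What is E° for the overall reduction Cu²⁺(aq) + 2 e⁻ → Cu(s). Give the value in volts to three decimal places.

+0.340 V

Adding the free-energy changes (−nFE°) of the two steps gives −n₃FE°₃ = −n₁FE°₁ − n₂FE°₂.
E°₃ = (1×+0.16 + 1×+0.52) / 2 = (+0.680) / 2 = +0.340 V.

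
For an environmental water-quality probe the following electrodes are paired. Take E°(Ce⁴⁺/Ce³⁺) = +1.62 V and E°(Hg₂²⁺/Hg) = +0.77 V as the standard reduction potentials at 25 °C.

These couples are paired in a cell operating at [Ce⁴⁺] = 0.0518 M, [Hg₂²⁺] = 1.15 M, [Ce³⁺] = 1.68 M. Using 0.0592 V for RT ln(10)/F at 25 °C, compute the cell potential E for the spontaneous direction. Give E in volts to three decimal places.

+0.759 V

Ce⁴⁺/Ce³⁺ is the cathode (higher E°), Hg₂²⁺/Hg the anode: E°cell = +1.62 − (+0.77) = +0.85 V, n = 2.
Overall: 2 Ce⁴⁺(aq) + 2 Hg(l) → 2 Ce³⁺(aq) + Hg₂²⁺(aq)
Q = [Ce³⁺]^2·[Hg₂²⁺] / ([Ce⁴⁺]^2); log Q = 3.083.
E = E° − (0.0592/n) log Q = +0.85 − (0.0592/2)(3.083) = +0.759 V.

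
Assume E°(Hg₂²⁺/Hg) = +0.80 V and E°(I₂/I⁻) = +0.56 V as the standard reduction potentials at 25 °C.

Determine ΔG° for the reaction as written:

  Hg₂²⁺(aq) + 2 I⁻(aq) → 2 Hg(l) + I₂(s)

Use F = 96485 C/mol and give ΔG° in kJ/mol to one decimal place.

-46.3 kJ/mol

As written, Hg₂²⁺/Hg is reduced (cathode) and I₂/I⁻ is oxidised (anode), so E°cell = (+0.80) − (+0.56) = +0.24 V.
Balancing electrons gives n = 2.
ΔG° = −nFE° = −(2)(96485)(+0.24) = -46,313 J = -46.3 kJ/mol.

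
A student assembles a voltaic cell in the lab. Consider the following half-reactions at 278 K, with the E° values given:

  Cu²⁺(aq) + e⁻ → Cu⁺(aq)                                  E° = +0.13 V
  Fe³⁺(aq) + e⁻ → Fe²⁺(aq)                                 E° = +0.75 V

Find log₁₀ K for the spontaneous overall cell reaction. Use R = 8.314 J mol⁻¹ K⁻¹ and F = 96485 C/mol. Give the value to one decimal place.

Cathode: Fe³⁺/Fe²⁺; anode: Cu²⁺/Cu⁺. E°cell = (+0.75) − (+0.13) = +0.62 V, with n = 1.
ΔG° = −nFE° = −RT ln K, so ln K = nFE°/(RT) = (1)(96485)(+0.62) / ((8.314)(278)) = 25.882.
log₁₀ K = 25.882 / ln 10 = 11.2.

11.2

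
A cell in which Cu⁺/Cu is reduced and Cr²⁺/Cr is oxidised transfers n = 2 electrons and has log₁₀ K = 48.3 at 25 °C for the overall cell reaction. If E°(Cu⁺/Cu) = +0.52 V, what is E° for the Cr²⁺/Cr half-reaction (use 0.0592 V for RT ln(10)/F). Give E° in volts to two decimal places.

-0.91 V

E°cell = (0.0592/n)·log K = (0.0592/2)(48.3) = +1.430 V.
Since Cu⁺/Cu is the cathode and Cr²⁺/Cr the anode, E°cell = E°(Cu⁺/Cu) − E°(Cr²⁺/Cr).
So E°(Cr²⁺/Cr) = E°(Cu⁺/Cu) − E°cell = (+0.52) − (+1.430) = -0.91 V.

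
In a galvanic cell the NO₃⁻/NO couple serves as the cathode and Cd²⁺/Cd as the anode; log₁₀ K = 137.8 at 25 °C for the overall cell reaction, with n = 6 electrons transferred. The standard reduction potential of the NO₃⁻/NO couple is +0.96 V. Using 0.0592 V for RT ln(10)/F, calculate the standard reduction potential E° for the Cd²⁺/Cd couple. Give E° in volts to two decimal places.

-0.40 V

E°cell = (0.0592/n)·log K = (0.0592/6)(137.8) = +1.360 V.
Since NO₃⁻/NO is the cathode and Cd²⁺/Cd the anode, E°cell = E°(NO₃⁻/NO) − E°(Cd²⁺/Cd).
So E°(Cd²⁺/Cd) = E°(NO₃⁻/NO) − E°cell = (+0.96) − (+1.360) = -0.40 V.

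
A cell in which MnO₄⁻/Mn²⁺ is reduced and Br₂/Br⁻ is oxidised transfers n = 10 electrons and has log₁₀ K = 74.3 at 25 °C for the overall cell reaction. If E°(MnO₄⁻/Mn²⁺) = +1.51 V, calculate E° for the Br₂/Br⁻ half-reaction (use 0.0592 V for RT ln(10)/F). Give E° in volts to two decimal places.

E°cell = (0.0592/n)·log K = (0.0592/10)(74.3) = +0.440 V.
Since MnO₄⁻/Mn²⁺ is the cathode and Br₂/Br⁻ the anode, E°cell = E°(MnO₄⁻/Mn²⁺) − E°(Br₂/Br⁻).
So E°(Br₂/Br⁻) = E°(MnO₄⁻/Mn²⁺) − E°cell = (+1.51) − (+0.440) = +1.07 V.

+1.07 V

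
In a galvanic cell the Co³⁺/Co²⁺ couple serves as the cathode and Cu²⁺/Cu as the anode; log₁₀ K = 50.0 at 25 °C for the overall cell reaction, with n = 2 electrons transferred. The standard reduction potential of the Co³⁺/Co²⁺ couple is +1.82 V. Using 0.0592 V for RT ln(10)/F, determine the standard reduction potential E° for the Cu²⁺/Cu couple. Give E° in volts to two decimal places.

+0.34 V

E°cell = (0.0592/n)·log K = (0.0592/2)(50.0) = +1.480 V.
Since Co³⁺/Co²⁺ is the cathode and Cu²⁺/Cu the anode, E°cell = E°(Co³⁺/Co²⁺) − E°(Cu²⁺/Cu).
So E°(Cu²⁺/Cu) = E°(Co³⁺/Co²⁺) − E°cell = (+1.82) − (+1.480) = +0.34 V.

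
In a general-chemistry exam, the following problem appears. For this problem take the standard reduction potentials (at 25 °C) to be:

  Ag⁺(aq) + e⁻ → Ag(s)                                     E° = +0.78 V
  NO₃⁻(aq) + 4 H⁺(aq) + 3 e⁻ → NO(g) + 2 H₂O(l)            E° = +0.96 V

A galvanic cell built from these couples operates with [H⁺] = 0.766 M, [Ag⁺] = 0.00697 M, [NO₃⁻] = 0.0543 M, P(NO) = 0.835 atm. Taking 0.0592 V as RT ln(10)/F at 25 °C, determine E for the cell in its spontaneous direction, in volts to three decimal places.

NO₃⁻/NO is the cathode (higher E°), Ag⁺/Ag the anode: E°cell = +0.96 − (+0.78) = +0.18 V, n = 3.
Overall: NO₃⁻(aq) + 4 H⁺(aq) + 3 Ag(s) → NO(g) + 2 H₂O(l) + 3 Ag⁺(aq)
Q = P(NO)·[Ag⁺]^3 / ([NO₃⁻]·[H⁺]^4); log Q = -4.820.
E = E° − (0.0592/n) log Q = +0.18 − (0.0592/3)(-4.820) = +0.275 V.

+0.275 V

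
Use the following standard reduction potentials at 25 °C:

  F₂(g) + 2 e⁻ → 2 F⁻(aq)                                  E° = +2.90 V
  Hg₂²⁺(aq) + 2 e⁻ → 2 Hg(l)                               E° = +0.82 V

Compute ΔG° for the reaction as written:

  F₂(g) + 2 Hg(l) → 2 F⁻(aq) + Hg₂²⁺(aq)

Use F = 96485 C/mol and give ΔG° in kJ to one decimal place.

-401.4 kJ

As written, F₂/F⁻ is reduced (cathode) and Hg₂²⁺/Hg is oxidised (anode), so E°cell = (+2.90) − (+0.82) = +2.08 V.
Balancing electrons gives n = 2.
ΔG° = −nFE° = −(2)(96485)(+2.08) = -401,378 J = -401.4 kJ.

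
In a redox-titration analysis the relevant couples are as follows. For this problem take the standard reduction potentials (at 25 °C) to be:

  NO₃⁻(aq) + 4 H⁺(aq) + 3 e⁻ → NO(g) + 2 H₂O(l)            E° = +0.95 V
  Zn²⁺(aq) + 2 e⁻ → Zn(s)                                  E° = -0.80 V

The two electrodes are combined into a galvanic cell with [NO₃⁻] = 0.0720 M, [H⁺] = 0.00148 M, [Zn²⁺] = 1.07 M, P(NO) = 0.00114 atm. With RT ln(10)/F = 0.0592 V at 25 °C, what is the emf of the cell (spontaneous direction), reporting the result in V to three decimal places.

NO₃⁻/NO is the cathode (higher E°), Zn²⁺/Zn the anode: E°cell = +0.95 − (-0.80) = +1.75 V, n = 6.
Overall: 2 NO₃⁻(aq) + 8 H⁺(aq) + 3 Zn(s) → 2 NO(g) + 4 H₂O(l) + 3 Zn²⁺(aq)
Q = P(NO)^2·[Zn²⁺]^3 / ([NO₃⁻]^2·[H⁺]^8); log Q = 19.125.
E = E° − (0.0592/n) log Q = +1.75 − (0.0592/6)(19.125) = +1.561 V.

+1.561 V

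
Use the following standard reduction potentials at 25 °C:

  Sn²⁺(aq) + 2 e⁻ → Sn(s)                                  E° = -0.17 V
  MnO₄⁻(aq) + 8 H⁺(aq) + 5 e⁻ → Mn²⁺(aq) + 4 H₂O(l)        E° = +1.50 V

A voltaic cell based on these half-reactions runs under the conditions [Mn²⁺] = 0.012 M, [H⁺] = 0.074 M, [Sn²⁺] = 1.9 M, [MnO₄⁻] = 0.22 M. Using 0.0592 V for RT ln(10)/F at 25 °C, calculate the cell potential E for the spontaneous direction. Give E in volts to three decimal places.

+1.570 V

MnO₄⁻/Mn²⁺ is the cathode (higher E°), Sn²⁺/Sn the anode: E°cell = +1.50 − (-0.17) = +1.67 V, n = 10.
Overall: 2 MnO₄⁻(aq) + 16 H⁺(aq) + 5 Sn(s) → 2 Mn²⁺(aq) + 8 H₂O(l) + 5 Sn²⁺(aq)
Q = [Mn²⁺]^2·[Sn²⁺]^5 / ([MnO₄⁻]^2·[H⁺]^16); log Q = 16.960.
E = E° − (0.0592/n) log Q = +1.67 − (0.0592/10)(16.960) = +1.570 V.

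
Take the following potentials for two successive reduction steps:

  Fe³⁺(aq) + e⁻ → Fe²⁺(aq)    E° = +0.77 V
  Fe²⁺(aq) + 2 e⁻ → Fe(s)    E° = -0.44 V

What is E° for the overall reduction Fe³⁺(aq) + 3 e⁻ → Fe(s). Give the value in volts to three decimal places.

Adding the free-energy changes (−nFE°) of the two steps gives −n₃FE°₃ = −n₁FE°₁ − n₂FE°₂.
E°₃ = (1×+0.77 + 2×-0.44) / 3 = (-0.110) / 3 = -0.037 V.
Simply averaging or adding the two E° values would be wrong; the electron-weighted sum is required.

-0.037 V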